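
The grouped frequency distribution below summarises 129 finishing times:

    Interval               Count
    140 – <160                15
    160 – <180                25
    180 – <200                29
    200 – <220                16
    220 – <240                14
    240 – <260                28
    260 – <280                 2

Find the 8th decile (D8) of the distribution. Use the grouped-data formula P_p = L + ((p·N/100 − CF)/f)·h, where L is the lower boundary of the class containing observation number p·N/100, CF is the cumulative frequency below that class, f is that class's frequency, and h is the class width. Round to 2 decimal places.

N = 129; target position k = 80/100 · 129 = 103.2.
Cumulative frequencies: 15, 40, 69, 85, 99, 127, 129.
Observation 103.2 falls in the class 240 – <260.
L = 240, CF = 99, f = 28, h = 20.
P80 = 240 + ((103.2 − 99)/28)·20 = 240 + 3 = 243.

243.00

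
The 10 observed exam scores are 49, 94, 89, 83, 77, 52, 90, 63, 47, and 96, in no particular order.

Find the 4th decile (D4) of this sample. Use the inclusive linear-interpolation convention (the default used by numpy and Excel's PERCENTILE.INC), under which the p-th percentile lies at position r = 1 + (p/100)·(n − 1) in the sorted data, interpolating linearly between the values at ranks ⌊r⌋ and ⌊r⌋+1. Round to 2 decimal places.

71.40

Sorted: 47, 49, 52, 63, 77, 83, 89, 90, 94, 96.
n = 10.
r = 1 + (40/100)·(10 − 1) = 1 + 3.6 = 4.6.
Rank 4 is 63 and rank 5 is 77.
Interpolate: 63 + 0.6·(77 − 63) = 63 + 0.6·14 = 71.4.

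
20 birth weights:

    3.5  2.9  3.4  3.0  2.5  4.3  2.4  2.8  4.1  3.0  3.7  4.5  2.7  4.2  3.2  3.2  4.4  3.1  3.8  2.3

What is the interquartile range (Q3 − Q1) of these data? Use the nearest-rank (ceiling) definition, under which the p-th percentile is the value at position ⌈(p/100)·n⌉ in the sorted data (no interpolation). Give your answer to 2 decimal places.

1.00

Sorted: 2.3, 2.4, 2.5, 2.7, 2.8, 2.9, 3.0, 3.0, 3.1, 3.2, 3.2, 3.4, 3.5, 3.7, 3.8, 4.1, 4.2, 4.3, 4.4, 4.5.
n = 20.
P25: rank ⌈25/100·20⌉ = 5 → 2.8.
P75: rank ⌈75/100·20⌉ = 15 → 3.8.
Difference: 3.8 − 2.8 = 1.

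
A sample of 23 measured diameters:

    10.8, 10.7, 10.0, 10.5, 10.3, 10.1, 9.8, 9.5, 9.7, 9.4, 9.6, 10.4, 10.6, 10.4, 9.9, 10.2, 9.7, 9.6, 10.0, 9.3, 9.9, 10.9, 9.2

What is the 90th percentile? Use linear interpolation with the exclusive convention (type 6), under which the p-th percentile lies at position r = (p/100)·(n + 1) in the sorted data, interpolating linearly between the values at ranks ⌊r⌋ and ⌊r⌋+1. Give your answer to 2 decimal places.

Sorted: 9.2, 9.3, 9.4, 9.5, 9.6, 9.6, 9.7, 9.7, 9.8, 9.9, 9.9, 10.0, 10.0, 10.1, 10.2, 10.3, 10.4, 10.4, 10.5, 10.6, 10.7, 10.8, 10.9.
n = 23.
r = (90/100)·(23 + 1) = 21.6.
Rank 21 is 10.7 and rank 22 is 10.8.
Interpolate: 10.7 + 0.6·(10.8 − 10.7) = 10.7 + 0.6·0.1 = 10.76.

10.76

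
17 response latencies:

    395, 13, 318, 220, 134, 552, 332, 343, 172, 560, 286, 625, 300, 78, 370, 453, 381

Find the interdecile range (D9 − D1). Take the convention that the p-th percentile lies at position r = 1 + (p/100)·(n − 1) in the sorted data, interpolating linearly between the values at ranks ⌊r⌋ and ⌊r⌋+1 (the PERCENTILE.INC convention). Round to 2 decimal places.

Sorted: 13, 78, 134, 172, 220, 286, 300, 318, 332, 343, 370, 381, 395, 453, 552, 560, 625.
n = 17.
P10: r = 2.6; ranks 2–3 are 78, 134; interpolating gives 111.6.
P90: r = 15.4; ranks 15–16 are 552, 560; interpolating gives 555.2.
Difference: 555.2 − 111.6 = 443.6.

443.60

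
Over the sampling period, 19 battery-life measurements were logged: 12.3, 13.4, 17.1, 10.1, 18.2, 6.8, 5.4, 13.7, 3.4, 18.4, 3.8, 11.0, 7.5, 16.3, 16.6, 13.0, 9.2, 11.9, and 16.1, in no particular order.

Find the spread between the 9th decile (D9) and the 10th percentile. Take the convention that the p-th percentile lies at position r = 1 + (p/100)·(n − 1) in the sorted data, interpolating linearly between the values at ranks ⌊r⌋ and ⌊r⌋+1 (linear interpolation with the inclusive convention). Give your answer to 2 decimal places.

12.24

Sorted: 3.4, 3.8, 5.4, 6.8, 7.5, 9.2, 10.1, 11.0, 11.9, 12.3, 13.0, 13.4, 13.7, 16.1, 16.3, 16.6, 17.1, 18.2, 18.4.
n = 19.
P10: r = 2.8; ranks 2–3 are 3.8, 5.4; interpolating gives 5.08.
P90: r = 17.2; ranks 17–18 are 17.1, 18.2; interpolating gives 17.32.
Difference: 17.32 − 5.08 = 12.24.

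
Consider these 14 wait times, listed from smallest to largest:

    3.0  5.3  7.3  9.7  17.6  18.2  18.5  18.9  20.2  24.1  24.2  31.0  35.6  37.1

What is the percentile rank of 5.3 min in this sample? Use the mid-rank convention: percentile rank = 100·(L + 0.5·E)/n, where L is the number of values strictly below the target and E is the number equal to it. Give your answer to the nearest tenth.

Count below 5.3: L = 1; count equal: E = 1; n = 14.
Percentile rank = 100·(1 + 0.5·1)/14 = 100·1.5/14 = 10.71.

10.7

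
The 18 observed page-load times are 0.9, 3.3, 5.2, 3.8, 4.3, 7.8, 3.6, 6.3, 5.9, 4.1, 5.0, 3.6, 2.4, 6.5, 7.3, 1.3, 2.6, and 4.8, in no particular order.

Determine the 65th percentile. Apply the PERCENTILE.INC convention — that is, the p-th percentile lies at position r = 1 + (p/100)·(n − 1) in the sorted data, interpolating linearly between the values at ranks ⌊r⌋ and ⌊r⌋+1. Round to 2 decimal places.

5.01

Sorted: 0.9, 1.3, 2.4, 2.6, 3.3, 3.6, 3.6, 3.8, 4.1, 4.3, 4.8, 5.0, 5.2, 5.9, 6.3, 6.5, 7.3, 7.8.
n = 18.
r = 1 + (65/100)·(18 − 1) = 1 + 11.05 = 12.05.
Rank 12 is 5.0 and rank 13 is 5.2.
Interpolate: 5.0 + 0.05·(5.2 − 5.0) = 5.0 + 0.05·0.2 = 5.01.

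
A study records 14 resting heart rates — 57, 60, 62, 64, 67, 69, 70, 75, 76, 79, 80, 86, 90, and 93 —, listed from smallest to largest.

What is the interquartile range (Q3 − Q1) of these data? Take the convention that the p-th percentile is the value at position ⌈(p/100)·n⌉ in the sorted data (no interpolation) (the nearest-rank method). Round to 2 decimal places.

16.00

n = 14.
P25: rank ⌈25/100·14⌉ = 4 → 64.
P75: rank ⌈75/100·14⌉ = 11 → 80.
Difference: 80 − 64 = 16.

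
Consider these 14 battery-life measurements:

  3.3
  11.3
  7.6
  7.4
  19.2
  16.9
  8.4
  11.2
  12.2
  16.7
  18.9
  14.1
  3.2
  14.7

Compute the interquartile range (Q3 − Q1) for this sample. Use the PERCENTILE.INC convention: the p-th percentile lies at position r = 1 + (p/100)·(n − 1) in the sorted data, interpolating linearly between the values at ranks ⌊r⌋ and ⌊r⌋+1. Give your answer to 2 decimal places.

Sorted: 3.2, 3.3, 7.4, 7.6, 8.4, 11.2, 11.3, 12.2, 14.1, 14.7, 16.7, 16.9, 18.9, 19.2.
n = 14.
P25: r = 4.25; ranks 4–5 are 7.6, 8.4; interpolating gives 7.8.
P75: r = 10.75; ranks 10–11 are 14.7, 16.7; interpolating gives 16.2.
Difference: 16.2 − 7.8 = 8.4.

8.40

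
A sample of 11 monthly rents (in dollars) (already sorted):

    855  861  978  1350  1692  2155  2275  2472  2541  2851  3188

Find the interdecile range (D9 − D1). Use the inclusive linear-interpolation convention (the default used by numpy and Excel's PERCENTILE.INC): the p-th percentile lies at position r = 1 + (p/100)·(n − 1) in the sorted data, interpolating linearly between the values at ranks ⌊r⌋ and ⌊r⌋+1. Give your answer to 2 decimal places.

1990.00

n = 11.
P10: r = 2 (integer) → 861.
P90: r = 10 (integer) → 2851.
Difference: 2851 − 861 = 1990.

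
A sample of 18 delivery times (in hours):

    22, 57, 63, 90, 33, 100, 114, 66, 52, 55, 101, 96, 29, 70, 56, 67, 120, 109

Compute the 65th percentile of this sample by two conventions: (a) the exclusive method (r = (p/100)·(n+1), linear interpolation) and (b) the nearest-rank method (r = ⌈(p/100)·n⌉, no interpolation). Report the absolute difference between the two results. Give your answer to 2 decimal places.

Sorted: 22, 29, 33, 52, 55, 56, 57, 63, 66, 67, 70, 90, 96, 100, 101, 109, 114, 120.
n = 18.
(a) r = 12.35; between ranks 12 (90) and 13 (96): 92.1.
(b) the nearest-rank method: rank 12 → 90.
|92.1 − 90| = 2.1.

2.10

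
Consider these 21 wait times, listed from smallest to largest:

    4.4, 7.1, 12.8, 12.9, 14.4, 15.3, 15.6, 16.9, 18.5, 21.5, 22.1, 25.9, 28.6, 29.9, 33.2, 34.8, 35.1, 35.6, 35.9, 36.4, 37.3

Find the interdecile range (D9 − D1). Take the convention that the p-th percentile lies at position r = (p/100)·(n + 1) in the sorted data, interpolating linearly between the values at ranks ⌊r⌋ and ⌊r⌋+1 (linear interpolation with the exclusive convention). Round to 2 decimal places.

n = 21.
P10: r = 2.2; ranks 2–3 are 7.1, 12.8; interpolating gives 8.24.
P90: r = 19.8; ranks 19–20 are 35.9, 36.4; interpolating gives 36.3.
Difference: 36.3 − 8.24 = 28.06.

28.06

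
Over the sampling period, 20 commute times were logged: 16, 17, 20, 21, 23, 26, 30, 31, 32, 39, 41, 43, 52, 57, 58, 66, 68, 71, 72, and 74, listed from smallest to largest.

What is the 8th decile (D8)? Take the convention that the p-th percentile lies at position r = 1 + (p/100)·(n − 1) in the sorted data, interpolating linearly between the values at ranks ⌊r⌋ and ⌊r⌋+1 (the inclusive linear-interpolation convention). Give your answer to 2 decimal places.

66.40

n = 20.
r = 1 + (80/100)·(20 − 1) = 1 + 15.2 = 16.2.
Rank 16 is 66 and rank 17 is 68.
Interpolate: 66 + 0.2·(68 − 66) = 66 + 0.2·2 = 66.4.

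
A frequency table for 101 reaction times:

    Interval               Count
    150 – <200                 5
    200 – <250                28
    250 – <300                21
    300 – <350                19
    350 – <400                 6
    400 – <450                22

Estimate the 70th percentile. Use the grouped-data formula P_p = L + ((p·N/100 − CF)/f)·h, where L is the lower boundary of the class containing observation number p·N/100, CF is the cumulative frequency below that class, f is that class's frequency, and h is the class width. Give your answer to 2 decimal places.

343.95

N = 101; target position k = 70/100 · 101 = 70.7.
Cumulative frequencies: 5, 33, 54, 73, 79, 101.
Observation 70.7 falls in the class 300 – <350.
L = 300, CF = 54, f = 19, h = 50.
P70 = 300 + ((70.7 − 54)/19)·50 = 300 + 43.9474 = 343.947.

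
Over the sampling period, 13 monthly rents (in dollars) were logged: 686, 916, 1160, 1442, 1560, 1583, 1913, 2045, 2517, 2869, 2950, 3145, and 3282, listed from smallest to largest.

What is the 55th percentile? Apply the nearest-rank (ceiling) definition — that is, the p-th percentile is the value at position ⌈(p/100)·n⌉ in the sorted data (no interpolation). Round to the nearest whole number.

n = 13.
Position = ⌈55/100 · 13⌉ = ⌈7.15⌉ = 8.
The value at rank 8 is 2045.

2045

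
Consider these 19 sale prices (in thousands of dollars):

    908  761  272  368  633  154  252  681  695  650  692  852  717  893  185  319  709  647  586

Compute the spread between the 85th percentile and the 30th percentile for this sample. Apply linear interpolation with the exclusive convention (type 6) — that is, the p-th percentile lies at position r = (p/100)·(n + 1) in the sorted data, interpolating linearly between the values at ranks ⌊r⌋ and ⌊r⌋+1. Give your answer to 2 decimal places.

Sorted: 154, 185, 252, 272, 319, 368, 586, 633, 647, 650, 681, 692, 695, 709, 717, 761, 852, 893, 908.
n = 19.
P30: r = 6 (integer) → 368.
P85: r = 17 (integer) → 852.
Difference: 852 − 368 = 484.

484.00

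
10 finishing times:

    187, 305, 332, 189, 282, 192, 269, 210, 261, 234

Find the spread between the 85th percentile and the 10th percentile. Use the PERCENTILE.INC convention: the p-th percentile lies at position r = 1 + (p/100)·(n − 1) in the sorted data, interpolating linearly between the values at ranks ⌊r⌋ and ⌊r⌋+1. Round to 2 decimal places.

108.15

Sorted: 187, 189, 192, 210, 234, 261, 269, 282, 305, 332.
n = 10.
P10: r = 1.9; ranks 1–2 are 187, 189; interpolating gives 188.8.
P85: r = 8.65; ranks 8–9 are 282, 305; interpolating gives 296.95.
Difference: 296.95 − 188.8 = 108.15.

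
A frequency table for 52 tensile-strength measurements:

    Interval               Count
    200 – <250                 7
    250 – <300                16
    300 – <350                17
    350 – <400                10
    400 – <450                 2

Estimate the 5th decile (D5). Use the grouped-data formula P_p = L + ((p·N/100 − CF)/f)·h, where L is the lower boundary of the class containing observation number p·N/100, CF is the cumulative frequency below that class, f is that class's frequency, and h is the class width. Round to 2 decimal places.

308.82

N = 52; target position k = 50/100 · 52 = 26.
Cumulative frequencies: 7, 23, 40, 50, 52.
Observation 26 falls in the class 300 – <350.
L = 300, CF = 23, f = 17, h = 50.
P50 = 300 + ((26 − 23)/17)·50 = 300 + 8.82353 = 308.824.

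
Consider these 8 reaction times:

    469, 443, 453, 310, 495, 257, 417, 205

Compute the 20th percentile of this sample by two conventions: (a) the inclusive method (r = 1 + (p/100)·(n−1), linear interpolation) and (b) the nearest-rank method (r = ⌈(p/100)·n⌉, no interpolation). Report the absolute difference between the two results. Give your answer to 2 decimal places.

21.20

Sorted: 205, 257, 310, 417, 443, 453, 469, 495.
n = 8.
(a) r = 2.4; between ranks 2 (257) and 3 (310): 278.2.
(b) the nearest-rank method: rank 2 → 257.
|278.2 − 257| = 21.2.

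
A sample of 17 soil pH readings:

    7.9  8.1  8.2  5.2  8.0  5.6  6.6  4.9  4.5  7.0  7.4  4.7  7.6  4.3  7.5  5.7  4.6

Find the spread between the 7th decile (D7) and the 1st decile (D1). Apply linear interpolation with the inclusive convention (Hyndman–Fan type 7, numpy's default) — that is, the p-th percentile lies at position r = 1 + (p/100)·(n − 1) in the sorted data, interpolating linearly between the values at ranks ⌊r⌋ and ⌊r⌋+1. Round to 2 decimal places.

Sorted: 4.3, 4.5, 4.6, 4.7, 4.9, 5.2, 5.6, 5.7, 6.6, 7.0, 7.4, 7.5, 7.6, 7.9, 8.0, 8.1, 8.2.
n = 17.
P10: r = 2.6; ranks 2–3 are 4.5, 4.6; interpolating gives 4.56.
P70: r = 12.2; ranks 12–13 are 7.5, 7.6; interpolating gives 7.52.
Difference: 7.52 − 4.56 = 2.96.

2.96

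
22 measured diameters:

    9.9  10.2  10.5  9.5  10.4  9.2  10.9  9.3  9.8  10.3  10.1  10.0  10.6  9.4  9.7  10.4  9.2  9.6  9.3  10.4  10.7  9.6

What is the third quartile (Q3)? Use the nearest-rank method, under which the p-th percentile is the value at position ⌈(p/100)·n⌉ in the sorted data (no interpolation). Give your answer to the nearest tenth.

Sorted: 9.2, 9.2, 9.3, 9.3, 9.4, 9.5, 9.6, 9.6, 9.7, 9.8, 9.9, 10.0, 10.1, 10.2, 10.3, 10.4, 10.4, 10.4, 10.5, 10.6, 10.7, 10.9.
n = 22.
Position = ⌈75/100 · 22⌉ = ⌈16.5⌉ = 17.
The value at rank 17 is 10.4.

10.4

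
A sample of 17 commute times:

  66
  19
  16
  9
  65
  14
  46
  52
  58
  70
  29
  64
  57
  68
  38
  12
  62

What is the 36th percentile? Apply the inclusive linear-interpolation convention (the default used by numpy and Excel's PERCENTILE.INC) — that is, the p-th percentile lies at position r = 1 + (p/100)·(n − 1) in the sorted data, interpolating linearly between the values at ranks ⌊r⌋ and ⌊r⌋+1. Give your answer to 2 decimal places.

35.84

Sorted: 9, 12, 14, 16, 19, 29, 38, 46, 52, 57, 58, 62, 64, 65, 66, 68, 70.
n = 17.
r = 1 + (36/100)·(17 − 1) = 1 + 5.76 = 6.76.
Rank 6 is 29 and rank 7 is 38.
Interpolate: 29 + 0.76·(38 − 29) = 29 + 0.76·9 = 35.84.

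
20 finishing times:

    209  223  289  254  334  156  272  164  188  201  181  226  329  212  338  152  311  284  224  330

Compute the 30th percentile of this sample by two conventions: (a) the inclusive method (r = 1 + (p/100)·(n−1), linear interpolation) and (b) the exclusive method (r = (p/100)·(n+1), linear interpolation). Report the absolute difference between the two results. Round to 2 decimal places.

3.20

Sorted: 152, 156, 164, 181, 188, 201, 209, 212, 223, 224, 226, 254, 272, 284, 289, 311, 329, 330, 334, 338.
n = 20.
(a) r = 6.7; between ranks 6 (201) and 7 (209): 206.6.
(b) r = 6.3; between ranks 6 (201) and 7 (209): 203.4.
|206.6 − 203.4| = 3.2.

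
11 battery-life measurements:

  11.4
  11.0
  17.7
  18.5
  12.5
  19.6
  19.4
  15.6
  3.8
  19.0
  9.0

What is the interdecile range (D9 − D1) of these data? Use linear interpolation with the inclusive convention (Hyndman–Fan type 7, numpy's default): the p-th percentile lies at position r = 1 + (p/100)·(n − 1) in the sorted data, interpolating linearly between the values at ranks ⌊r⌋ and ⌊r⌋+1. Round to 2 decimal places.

10.40

Sorted: 3.8, 9.0, 11.0, 11.4, 12.5, 15.6, 17.7, 18.5, 19.0, 19.4, 19.6.
n = 11.
P10: r = 2 (integer) → 9.
P90: r = 10 (integer) → 19.4.
Difference: 19.4 − 9 = 10.4.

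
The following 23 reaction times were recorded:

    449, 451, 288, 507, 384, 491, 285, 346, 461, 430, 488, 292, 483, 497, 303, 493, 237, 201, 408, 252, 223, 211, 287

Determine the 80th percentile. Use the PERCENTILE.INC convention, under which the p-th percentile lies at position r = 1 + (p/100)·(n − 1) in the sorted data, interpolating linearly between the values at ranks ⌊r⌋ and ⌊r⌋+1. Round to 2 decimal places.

Sorted: 201, 211, 223, 237, 252, 285, 287, 288, 292, 303, 346, 384, 408, 430, 449, 451, 461, 483, 488, 491, 493, 497, 507.
n = 23.
r = 1 + (80/100)·(23 − 1) = 1 + 17.6 = 18.6.
Rank 18 is 483 and rank 19 is 488.
Interpolate: 483 + 0.6·(488 − 483) = 483 + 0.6·5 = 486.

486.00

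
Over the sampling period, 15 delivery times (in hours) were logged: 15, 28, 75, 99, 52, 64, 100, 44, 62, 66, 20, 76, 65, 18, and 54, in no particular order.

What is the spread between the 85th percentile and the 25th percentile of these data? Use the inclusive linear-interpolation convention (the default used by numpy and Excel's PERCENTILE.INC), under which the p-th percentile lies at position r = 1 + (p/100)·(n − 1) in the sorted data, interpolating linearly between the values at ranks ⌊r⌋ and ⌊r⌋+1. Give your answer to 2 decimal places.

39.90

Sorted: 15, 18, 20, 28, 44, 52, 54, 62, 64, 65, 66, 75, 76, 99, 100.
n = 15.
P25: r = 4.5; ranks 4–5 are 28, 44; interpolating gives 36.
P85: r = 12.9; ranks 12–13 are 75, 76; interpolating gives 75.9.
Difference: 75.9 − 36 = 39.9.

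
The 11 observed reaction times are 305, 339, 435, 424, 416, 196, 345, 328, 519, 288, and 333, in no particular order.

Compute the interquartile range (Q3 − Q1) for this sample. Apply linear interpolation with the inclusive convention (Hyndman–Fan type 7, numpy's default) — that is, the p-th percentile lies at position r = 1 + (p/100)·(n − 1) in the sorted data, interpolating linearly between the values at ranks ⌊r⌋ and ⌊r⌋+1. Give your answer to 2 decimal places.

Sorted: 196, 288, 305, 328, 333, 339, 345, 416, 424, 435, 519.
n = 11.
P25: r = 3.5; ranks 3–4 are 305, 328; interpolating gives 316.5.
P75: r = 8.5; ranks 8–9 are 416, 424; interpolating gives 420.
Difference: 420 − 316.5 = 103.5.

103.50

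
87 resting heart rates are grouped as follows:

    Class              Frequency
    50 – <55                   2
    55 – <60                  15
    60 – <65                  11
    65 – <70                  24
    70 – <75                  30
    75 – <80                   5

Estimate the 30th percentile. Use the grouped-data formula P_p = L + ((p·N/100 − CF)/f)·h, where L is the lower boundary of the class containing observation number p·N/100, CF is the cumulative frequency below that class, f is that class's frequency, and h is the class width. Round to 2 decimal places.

N = 87; target position k = 30/100 · 87 = 26.1.
Cumulative frequencies: 2, 17, 28, 52, 82, 87.
Observation 26.1 falls in the class 60 – <65.
L = 60, CF = 17, f = 11, h = 5.
P30 = 60 + ((26.1 − 17)/11)·5 = 60 + 4.13636 = 64.1364.

64.14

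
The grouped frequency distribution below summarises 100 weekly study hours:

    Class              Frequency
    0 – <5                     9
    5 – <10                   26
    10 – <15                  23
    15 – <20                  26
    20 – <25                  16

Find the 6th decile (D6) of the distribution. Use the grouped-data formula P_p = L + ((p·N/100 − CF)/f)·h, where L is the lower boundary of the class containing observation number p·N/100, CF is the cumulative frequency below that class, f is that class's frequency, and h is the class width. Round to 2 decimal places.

15.38

N = 100; target position k = 60/100 · 100 = 60.
Cumulative frequencies: 9, 35, 58, 84, 100.
Observation 60 falls in the class 15 – <20.
L = 15, CF = 58, f = 26, h = 5.
P60 = 15 + ((60 − 58)/26)·5 = 15 + 0.384615 = 15.3846.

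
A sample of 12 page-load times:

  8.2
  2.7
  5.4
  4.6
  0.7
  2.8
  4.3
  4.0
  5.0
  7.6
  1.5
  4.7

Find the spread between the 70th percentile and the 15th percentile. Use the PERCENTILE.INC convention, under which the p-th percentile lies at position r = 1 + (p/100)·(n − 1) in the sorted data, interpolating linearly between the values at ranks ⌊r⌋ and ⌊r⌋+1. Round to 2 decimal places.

2.63

Sorted: 0.7, 1.5, 2.7, 2.8, 4.0, 4.3, 4.6, 4.7, 5.0, 5.4, 7.6, 8.2.
n = 12.
P15: r = 2.65; ranks 2–3 are 1.5, 2.7; interpolating gives 2.28.
P70: r = 8.7; ranks 8–9 are 4.7, 5.0; interpolating gives 4.91.
Difference: 4.91 − 2.28 = 2.63.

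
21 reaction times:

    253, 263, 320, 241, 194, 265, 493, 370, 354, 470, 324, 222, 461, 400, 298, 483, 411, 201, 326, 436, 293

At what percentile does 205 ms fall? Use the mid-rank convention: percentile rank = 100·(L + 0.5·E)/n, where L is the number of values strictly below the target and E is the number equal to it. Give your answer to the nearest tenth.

9.5

Sorted: 194, 201, 222, 241, 253, 263, 265, 293, 298, 320, 324, 326, 354, 370, 400, 411, 436, 461, 470, 483, 493.
Count below 205: L = 2; count equal: E = 0; n = 21.
Percentile rank = 100·(2 + 0.5·0)/21 = 100·2/21 = 9.524.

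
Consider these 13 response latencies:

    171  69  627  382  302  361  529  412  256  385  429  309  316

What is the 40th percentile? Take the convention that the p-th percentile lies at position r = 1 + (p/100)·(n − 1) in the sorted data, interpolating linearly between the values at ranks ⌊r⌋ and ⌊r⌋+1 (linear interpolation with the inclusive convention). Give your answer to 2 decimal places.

Sorted: 69, 171, 256, 302, 309, 316, 361, 382, 385, 412, 429, 529, 627.
n = 13.
r = 1 + (40/100)·(13 − 1) = 1 + 4.8 = 5.8.
Rank 5 is 309 and rank 6 is 316.
Interpolate: 309 + 0.8·(316 − 309) = 309 + 0.8·7 = 314.6.

314.60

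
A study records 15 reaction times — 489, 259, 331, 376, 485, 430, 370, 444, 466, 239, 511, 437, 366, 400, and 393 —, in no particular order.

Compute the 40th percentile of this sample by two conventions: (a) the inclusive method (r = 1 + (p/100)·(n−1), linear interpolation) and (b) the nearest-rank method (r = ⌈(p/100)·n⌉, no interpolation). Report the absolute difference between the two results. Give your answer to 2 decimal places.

Sorted: 239, 259, 331, 366, 370, 376, 393, 400, 430, 437, 444, 466, 485, 489, 511.
n = 15.
(a) r = 6.6; between ranks 6 (376) and 7 (393): 386.2.
(b) the nearest-rank method: rank 6 → 376.
|386.2 − 376| = 10.2.

10.20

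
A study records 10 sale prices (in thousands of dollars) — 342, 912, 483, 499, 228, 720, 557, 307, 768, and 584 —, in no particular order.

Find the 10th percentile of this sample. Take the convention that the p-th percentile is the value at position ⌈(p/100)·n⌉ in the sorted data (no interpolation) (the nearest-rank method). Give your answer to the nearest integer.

Sorted: 228, 307, 342, 483, 499, 557, 584, 720, 768, 912.
n = 10.
Position = ⌈10/100 · 10⌉ = ⌈1⌉ = 1.
The value at rank 1 is 228.

228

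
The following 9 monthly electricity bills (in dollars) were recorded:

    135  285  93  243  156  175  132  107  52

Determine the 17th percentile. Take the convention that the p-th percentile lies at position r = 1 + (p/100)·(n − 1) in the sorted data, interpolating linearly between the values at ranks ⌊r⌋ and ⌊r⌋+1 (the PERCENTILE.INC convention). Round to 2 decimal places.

98.04

Sorted: 52, 93, 107, 132, 135, 156, 175, 243, 285.
n = 9.
r = 1 + (17/100)·(9 − 1) = 1 + 1.36 = 2.36.
Rank 2 is 93 and rank 3 is 107.
Interpolate: 93 + 0.36·(107 − 93) = 93 + 0.36·14 = 98.04.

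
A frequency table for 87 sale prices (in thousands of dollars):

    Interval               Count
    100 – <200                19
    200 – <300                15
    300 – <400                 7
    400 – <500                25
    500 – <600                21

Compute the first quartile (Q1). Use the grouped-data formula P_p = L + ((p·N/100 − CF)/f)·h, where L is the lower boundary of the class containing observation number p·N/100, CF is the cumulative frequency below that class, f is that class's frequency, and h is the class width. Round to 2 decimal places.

N = 87; target position k = 25/100 · 87 = 21.75.
Cumulative frequencies: 19, 34, 41, 66, 87.
Observation 21.75 falls in the class 200 – <300.
L = 200, CF = 19, f = 15, h = 100.
P25 = 200 + ((21.75 − 19)/15)·100 = 200 + 18.3333 = 218.333.

218.33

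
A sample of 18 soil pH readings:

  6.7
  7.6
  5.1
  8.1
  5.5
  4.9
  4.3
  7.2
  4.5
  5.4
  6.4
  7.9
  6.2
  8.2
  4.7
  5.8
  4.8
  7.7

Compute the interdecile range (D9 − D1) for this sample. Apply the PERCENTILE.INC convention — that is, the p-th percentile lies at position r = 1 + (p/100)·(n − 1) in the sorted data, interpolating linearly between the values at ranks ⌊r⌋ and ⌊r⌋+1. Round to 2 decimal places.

3.32

Sorted: 4.3, 4.5, 4.7, 4.8, 4.9, 5.1, 5.4, 5.5, 5.8, 6.2, 6.4, 6.7, 7.2, 7.6, 7.7, 7.9, 8.1, 8.2.
n = 18.
P10: r = 2.7; ranks 2–3 are 4.5, 4.7; interpolating gives 4.64.
P90: r = 16.3; ranks 16–17 are 7.9, 8.1; interpolating gives 7.96.
Difference: 7.96 − 4.64 = 3.32.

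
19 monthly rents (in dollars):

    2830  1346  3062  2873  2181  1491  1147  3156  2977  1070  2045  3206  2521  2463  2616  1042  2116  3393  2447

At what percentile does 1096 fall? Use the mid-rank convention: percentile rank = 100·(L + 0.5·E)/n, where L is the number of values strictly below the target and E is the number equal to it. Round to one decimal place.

Sorted: 1042, 1070, 1147, 1346, 1491, 2045, 2116, 2181, 2447, 2463, 2521, 2616, 2830, 2873, 2977, 3062, 3156, 3206, 3393.
Count below 1096: L = 2; count equal: E = 0; n = 19.
Percentile rank = 100·(2 + 0.5·0)/19 = 100·2/19 = 10.53.

10.5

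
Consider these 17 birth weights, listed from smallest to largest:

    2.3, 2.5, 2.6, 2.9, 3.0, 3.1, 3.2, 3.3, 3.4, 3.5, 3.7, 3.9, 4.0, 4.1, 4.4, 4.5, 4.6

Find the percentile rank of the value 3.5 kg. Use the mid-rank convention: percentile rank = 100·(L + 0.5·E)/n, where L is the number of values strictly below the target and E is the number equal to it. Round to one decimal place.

Count below 3.5: L = 9; count equal: E = 1; n = 17.
Percentile rank = 100·(9 + 0.5·1)/17 = 100·9.5/17 = 55.88.

55.9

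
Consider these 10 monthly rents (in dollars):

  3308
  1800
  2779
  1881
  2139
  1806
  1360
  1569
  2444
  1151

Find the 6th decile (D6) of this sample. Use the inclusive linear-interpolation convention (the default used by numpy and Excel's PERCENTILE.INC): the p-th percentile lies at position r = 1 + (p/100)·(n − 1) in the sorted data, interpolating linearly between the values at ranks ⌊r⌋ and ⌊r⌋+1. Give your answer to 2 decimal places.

Sorted: 1151, 1360, 1569, 1800, 1806, 1881, 2139, 2444, 2779, 3308.
n = 10.
r = 1 + (60/100)·(10 − 1) = 1 + 5.4 = 6.4.
Rank 6 is 1881 and rank 7 is 2139.
Interpolate: 1881 + 0.4·(2139 − 1881) = 1881 + 0.4·258 = 1984.2.

1984.20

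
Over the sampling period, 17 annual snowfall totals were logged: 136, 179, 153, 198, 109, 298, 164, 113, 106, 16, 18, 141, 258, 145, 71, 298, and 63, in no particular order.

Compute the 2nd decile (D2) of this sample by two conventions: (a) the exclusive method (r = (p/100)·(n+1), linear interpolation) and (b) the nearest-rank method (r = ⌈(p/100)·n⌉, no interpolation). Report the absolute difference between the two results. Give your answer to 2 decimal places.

3.20

Sorted: 16, 18, 63, 71, 106, 109, 113, 136, 141, 145, 153, 164, 179, 198, 258, 298, 298.
n = 17.
(a) r = 3.6; between ranks 3 (63) and 4 (71): 67.8.
(b) the nearest-rank method: rank 4 → 71.
|67.8 − 71| = 3.2.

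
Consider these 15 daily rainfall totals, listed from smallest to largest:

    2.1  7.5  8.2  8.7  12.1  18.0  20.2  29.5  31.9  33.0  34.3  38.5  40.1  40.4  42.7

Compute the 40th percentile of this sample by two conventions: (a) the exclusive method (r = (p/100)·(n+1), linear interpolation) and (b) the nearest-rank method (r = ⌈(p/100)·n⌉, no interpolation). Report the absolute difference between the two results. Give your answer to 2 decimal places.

0.88

n = 15.
(a) r = 6.4; between ranks 6 (18.0) and 7 (20.2): 18.88.
(b) the nearest-rank method: rank 6 → 18.
|18.88 − 18| = 0.88.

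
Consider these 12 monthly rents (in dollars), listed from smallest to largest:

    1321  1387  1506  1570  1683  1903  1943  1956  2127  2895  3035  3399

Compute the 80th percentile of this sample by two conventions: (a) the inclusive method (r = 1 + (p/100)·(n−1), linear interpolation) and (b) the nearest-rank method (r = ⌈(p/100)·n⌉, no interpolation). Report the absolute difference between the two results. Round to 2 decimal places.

153.60

n = 12.
(a) r = 9.8; between ranks 9 (2127) and 10 (2895): 2741.4.
(b) the nearest-rank method: rank 10 → 2895.
|2741.4 − 2895| = 153.6.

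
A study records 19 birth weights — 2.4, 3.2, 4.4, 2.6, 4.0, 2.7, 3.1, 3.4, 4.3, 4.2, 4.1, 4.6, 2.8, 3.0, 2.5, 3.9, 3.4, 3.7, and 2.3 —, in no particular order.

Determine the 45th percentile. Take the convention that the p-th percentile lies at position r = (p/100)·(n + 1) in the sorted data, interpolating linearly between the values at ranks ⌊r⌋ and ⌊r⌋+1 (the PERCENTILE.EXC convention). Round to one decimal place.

3.2

Sorted: 2.3, 2.4, 2.5, 2.6, 2.7, 2.8, 3.0, 3.1, 3.2, 3.4, 3.4, 3.7, 3.9, 4.0, 4.1, 4.2, 4.3, 4.4, 4.6.
n = 19.
r = (45/100)·(19 + 1) = 9.
r is an integer, so P45 is the value at rank 9: 3.2.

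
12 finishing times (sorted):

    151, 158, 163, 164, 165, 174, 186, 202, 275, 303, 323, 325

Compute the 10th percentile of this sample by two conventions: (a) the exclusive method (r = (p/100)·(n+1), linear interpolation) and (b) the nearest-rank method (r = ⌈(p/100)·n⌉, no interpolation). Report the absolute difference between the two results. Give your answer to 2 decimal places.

n = 12.
(a) r = 1.3; between ranks 1 (151) and 2 (158): 153.1.
(b) the nearest-rank method: rank 2 → 158.
|153.1 − 158| = 4.9.

4.90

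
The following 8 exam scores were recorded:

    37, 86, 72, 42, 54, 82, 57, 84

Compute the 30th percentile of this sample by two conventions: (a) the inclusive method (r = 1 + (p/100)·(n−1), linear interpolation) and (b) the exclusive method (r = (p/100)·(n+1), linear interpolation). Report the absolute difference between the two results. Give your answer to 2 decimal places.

Sorted: 37, 42, 54, 57, 72, 82, 84, 86.
n = 8.
(a) r = 3.1; between ranks 3 (54) and 4 (57): 54.3.
(b) r = 2.7; between ranks 2 (42) and 3 (54): 50.4.
|54.3 − 50.4| = 3.9.

3.90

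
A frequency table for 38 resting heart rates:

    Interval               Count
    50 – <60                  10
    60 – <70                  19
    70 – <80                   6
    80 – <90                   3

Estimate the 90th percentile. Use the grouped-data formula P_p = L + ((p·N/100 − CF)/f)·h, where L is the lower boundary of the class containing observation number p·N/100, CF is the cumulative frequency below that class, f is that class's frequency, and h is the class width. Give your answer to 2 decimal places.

N = 38; target position k = 90/100 · 38 = 34.2.
Cumulative frequencies: 10, 29, 35, 38.
Observation 34.2 falls in the class 70 – <80.
L = 70, CF = 29, f = 6, h = 10.
P90 = 70 + ((34.2 − 29)/6)·10 = 70 + 8.66667 = 78.6667.

78.67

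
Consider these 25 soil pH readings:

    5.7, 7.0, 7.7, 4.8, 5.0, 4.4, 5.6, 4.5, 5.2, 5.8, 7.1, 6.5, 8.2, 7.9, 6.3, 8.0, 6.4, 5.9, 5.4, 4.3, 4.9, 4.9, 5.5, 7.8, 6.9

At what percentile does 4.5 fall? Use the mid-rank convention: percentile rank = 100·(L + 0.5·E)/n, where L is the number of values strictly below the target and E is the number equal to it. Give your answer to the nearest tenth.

Sorted: 4.3, 4.4, 4.5, 4.8, 4.9, 4.9, 5.0, 5.2, 5.4, 5.5, 5.6, 5.7, 5.8, 5.9, 6.3, 6.4, 6.5, 6.9, 7.0, 7.1, 7.7, 7.8, 7.9, 8.0, 8.2.
Count below 4.5: L = 2; count equal: E = 1; n = 25.
Percentile rank = 100·(2 + 0.5·1)/25 = 100·2.5/25 = 10.

10.0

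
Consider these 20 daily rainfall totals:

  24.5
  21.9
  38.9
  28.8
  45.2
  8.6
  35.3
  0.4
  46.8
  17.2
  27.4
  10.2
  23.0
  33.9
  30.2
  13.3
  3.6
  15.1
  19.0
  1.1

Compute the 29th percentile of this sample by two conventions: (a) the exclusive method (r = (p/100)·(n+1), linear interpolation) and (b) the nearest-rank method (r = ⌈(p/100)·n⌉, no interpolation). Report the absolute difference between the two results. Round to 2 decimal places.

Sorted: 0.4, 1.1, 3.6, 8.6, 10.2, 13.3, 15.1, 17.2, 19.0, 21.9, 23.0, 24.5, 27.4, 28.8, 30.2, 33.9, 35.3, 38.9, 45.2, 46.8.
n = 20.
(a) r = 6.09; between ranks 6 (13.3) and 7 (15.1): 13.462.
(b) the nearest-rank method: rank 6 → 13.3.
|13.462 − 13.3| = 0.162.

0.16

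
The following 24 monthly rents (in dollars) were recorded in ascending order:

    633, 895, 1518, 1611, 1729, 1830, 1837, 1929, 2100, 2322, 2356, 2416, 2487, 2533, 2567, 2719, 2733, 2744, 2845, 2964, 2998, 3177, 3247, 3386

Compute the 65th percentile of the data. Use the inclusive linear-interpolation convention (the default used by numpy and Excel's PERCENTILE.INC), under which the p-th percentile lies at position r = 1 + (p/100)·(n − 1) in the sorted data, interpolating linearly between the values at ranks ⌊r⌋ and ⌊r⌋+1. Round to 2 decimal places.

n = 24.
r = 1 + (65/100)·(24 − 1) = 1 + 14.95 = 15.95.
Rank 15 is 2567 and rank 16 is 2719.
Interpolate: 2567 + 0.95·(2719 − 2567) = 2567 + 0.95·152 = 2711.4.

2711.40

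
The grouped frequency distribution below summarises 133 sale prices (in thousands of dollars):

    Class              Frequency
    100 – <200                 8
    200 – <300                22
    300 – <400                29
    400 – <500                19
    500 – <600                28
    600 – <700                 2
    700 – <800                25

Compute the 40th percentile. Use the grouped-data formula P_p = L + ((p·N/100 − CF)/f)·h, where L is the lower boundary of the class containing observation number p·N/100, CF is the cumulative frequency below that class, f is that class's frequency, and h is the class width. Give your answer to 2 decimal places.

380.00

N = 133; target position k = 40/100 · 133 = 53.2.
Cumulative frequencies: 8, 30, 59, 78, 106, 108, 133.
Observation 53.2 falls in the class 300 – <400.
L = 300, CF = 30, f = 29, h = 100.
P40 = 300 + ((53.2 − 30)/29)·100 = 300 + 80 = 380.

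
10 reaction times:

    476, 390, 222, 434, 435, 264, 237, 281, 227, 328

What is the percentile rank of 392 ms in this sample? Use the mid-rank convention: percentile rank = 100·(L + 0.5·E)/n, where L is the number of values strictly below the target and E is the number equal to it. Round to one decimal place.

70.0

Sorted: 222, 227, 237, 264, 281, 328, 390, 434, 435, 476.
Count below 392: L = 7; count equal: E = 0; n = 10.
Percentile rank = 100·(7 + 0.5·0)/10 = 100·7/10 = 70.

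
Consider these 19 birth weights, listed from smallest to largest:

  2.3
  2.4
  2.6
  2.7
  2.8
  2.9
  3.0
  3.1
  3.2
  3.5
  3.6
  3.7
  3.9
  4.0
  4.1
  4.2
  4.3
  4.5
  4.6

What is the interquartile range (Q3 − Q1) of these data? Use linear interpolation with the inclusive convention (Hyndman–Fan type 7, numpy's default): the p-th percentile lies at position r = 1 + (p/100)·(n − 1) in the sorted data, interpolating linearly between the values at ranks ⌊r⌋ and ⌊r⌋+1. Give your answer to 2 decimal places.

n = 19.
P25: r = 5.5; ranks 5–6 are 2.8, 2.9; interpolating gives 2.85.
P75: r = 14.5; ranks 14–15 are 4.0, 4.1; interpolating gives 4.05.
Difference: 4.05 − 2.85 = 1.2.

1.20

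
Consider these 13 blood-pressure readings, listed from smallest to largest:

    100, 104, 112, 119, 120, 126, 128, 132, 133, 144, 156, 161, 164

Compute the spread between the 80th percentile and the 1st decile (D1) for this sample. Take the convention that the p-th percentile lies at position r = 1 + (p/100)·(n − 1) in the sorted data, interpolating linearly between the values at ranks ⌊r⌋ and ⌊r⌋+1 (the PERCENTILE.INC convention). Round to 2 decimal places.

n = 13.
P10: r = 2.2; ranks 2–3 are 104, 112; interpolating gives 105.6.
P80: r = 10.6; ranks 10–11 are 144, 156; interpolating gives 151.2.
Difference: 151.2 − 105.6 = 45.6.

45.60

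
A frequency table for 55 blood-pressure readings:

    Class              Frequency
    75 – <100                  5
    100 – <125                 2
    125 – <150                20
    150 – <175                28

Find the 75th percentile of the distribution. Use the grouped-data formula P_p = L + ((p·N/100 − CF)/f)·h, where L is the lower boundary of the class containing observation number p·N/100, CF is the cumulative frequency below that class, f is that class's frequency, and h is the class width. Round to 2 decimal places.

N = 55; target position k = 75/100 · 55 = 41.25.
Cumulative frequencies: 5, 7, 27, 55.
Observation 41.25 falls in the class 150 – <175.
L = 150, CF = 27, f = 28, h = 25.
P75 = 150 + ((41.25 − 27)/28)·25 = 150 + 12.7232 = 162.723.

162.72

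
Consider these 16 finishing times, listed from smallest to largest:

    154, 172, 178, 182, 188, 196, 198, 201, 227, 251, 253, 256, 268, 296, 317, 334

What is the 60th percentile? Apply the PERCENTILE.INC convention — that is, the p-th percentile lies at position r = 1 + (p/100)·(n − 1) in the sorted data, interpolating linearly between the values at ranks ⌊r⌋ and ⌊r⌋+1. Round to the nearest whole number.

n = 16.
r = 1 + (60/100)·(16 − 1) = 1 + 9 = 10.
r is an integer, so P60 is the value at rank 10: 251.

251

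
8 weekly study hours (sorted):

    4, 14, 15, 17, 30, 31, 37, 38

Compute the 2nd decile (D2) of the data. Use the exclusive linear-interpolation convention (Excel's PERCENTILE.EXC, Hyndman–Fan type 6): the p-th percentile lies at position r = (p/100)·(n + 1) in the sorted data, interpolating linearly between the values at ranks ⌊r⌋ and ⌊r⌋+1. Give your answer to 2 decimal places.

12.00

n = 8.
r = (20/100)·(8 + 1) = 1.8.
Rank 1 is 4 and rank 2 is 14.
Interpolate: 4 + 0.8·(14 − 4) = 4 + 0.8·10 = 12.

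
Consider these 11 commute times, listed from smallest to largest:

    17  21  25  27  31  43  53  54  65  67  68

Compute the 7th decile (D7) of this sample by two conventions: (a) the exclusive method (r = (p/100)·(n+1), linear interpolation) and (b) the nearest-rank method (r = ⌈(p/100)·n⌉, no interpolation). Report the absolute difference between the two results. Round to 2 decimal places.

n = 11.
(a) r = 8.4; between ranks 8 (54) and 9 (65): 58.4.
(b) the nearest-rank method: rank 8 → 54.
|58.4 − 54| = 4.4.

4.40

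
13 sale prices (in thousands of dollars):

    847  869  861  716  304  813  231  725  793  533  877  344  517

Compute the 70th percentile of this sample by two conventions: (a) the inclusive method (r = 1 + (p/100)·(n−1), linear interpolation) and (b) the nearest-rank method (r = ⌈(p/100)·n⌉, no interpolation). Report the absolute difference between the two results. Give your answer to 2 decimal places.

Sorted: 231, 304, 344, 517, 533, 716, 725, 793, 813, 847, 861, 869, 877.
n = 13.
(a) r = 9.4; between ranks 9 (813) and 10 (847): 826.6.
(b) the nearest-rank method: rank 10 → 847.
|826.6 − 847| = 20.4.

20.40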